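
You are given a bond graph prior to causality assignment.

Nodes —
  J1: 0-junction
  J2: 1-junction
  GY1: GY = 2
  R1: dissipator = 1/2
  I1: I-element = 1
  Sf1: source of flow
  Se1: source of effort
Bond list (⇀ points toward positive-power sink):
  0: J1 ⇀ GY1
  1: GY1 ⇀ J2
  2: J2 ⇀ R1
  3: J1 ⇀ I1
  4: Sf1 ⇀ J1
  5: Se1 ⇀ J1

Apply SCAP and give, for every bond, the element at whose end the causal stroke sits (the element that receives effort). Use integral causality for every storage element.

#4 stroke at Sf1  (Sf1: flow source, stroke at near end)
#5 stroke at J1  (Se1 fixes effort; stroke away)
#0 stroke at GY1  (common-e at J1 fixed by 5)
#3 stroke at I1  (J1: bond 5 brought effort, rest push out)
#1 stroke at GY1  (GY GY1: same side as bond 0)
#2 stroke at J2  (J2 flow already set via bond 1)

b0 stroke→GY1
b1 stroke→GY1
b2 stroke→J2
b3 stroke→I1
b4 stroke→Sf1
b5 stroke→J1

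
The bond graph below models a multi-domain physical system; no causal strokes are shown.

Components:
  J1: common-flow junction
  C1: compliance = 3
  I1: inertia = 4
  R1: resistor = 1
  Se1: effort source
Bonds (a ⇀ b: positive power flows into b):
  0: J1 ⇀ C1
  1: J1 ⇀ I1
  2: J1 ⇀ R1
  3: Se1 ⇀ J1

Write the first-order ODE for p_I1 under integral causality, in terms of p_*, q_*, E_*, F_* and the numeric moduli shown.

dp_I1/dt = E_Se1 - p_I1/4 - q_C1/3

β3 stroke at J1  (Se1: effort source, stroke at far end)
β0 stroke at J1  (C1: C, integral causality)
β1 stroke at I1  (I1 integral (f out))
β2 stroke at J1  (1-jn J1 has f-setter on 1)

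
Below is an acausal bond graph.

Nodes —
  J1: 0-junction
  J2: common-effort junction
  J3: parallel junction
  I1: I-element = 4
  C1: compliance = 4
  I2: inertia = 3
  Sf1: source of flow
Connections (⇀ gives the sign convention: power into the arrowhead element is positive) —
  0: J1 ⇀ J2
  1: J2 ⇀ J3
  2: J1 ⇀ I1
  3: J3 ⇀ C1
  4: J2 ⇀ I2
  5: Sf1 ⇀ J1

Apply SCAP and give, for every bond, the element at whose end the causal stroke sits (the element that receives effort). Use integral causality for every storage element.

#0 stroke at J1
#1 stroke at J2
#2 stroke at I1
#3 stroke at J3
#4 stroke at I2
#5 stroke at Sf1

bond 5 stroke→Sf1  (Sf1: flow source, stroke at near end)
bond 2 stroke→I1  (I1 integral (f out))
bond 0 stroke→J1  (closing 0-jn rule on J1)
bond 3 stroke→J3  (prefer integral on C1)
bond 1 stroke→J2  (J3: bond 3 brought effort, rest push out)
bond 4 stroke→I2  (J2: bond 1 brought effort, rest push out)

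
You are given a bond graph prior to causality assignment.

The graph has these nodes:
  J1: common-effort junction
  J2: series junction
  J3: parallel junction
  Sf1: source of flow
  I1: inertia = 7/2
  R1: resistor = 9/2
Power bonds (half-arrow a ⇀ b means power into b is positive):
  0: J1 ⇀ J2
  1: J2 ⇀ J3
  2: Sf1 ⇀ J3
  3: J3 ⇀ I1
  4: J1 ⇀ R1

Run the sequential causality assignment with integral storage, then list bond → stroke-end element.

β0 stroke at J2
β1 stroke at J3
β2 stroke at Sf1
β3 stroke at I1
β4 stroke at J1

#2 stroke at Sf1  (source Sf1 imposes f)
#3 stroke at I1  (prefer integral on I1)
#1 stroke at J3  (closing 0-jn rule on J3)
#0 stroke at J2  (J2 flow already set via bond 1)
#4 stroke at J1  (J1: last free bond brings effort in)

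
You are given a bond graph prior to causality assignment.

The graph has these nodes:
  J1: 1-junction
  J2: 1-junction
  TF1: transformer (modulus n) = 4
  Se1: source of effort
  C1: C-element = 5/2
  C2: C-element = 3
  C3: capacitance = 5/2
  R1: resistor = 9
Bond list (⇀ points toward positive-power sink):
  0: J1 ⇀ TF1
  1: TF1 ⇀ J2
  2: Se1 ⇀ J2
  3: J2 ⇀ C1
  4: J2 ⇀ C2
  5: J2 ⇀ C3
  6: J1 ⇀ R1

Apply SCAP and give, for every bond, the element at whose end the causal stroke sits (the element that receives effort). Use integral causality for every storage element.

#2 stroke→J2  (Se1: effort source, stroke at far end)
#3 stroke→J2  (C1 integral (e out))
#4 stroke→J2  (C2 outputs effort q/C2)
#5 stroke→J2  (prefer integral on C3)
#1 stroke→TF1  (closing 1-jn rule on J2)
#0 stroke→J1  (through TF1, causality passes straight; one stroke at TF1)
#6 stroke→R1  (only one flow-in slot at J1)

b0 stroke→J1
b1 stroke→TF1
b2 stroke→J2
b3 stroke→J2
b4 stroke→J2
b5 stroke→J2
b6 stroke→R1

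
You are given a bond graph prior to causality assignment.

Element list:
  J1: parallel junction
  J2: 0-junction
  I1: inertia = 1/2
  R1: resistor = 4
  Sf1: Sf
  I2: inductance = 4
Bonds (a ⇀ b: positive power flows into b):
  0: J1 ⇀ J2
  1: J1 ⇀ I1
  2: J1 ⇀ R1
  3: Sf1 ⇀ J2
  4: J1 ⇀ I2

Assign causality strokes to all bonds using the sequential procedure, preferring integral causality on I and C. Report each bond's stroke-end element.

#3 stroke→Sf1  (source Sf1 imposes f)
#0 stroke→J2  (closing 0-jn rule on J2)
#1 stroke→I1  (I1: I, integral causality)
#4 stroke→I2  (prefer integral on I2)
#2 stroke→J1  (only one effort-in slot at J1)

bond 0 stroke at J2
bond 1 stroke at I1
bond 2 stroke at J1
bond 3 stroke at Sf1
bond 4 stroke at I2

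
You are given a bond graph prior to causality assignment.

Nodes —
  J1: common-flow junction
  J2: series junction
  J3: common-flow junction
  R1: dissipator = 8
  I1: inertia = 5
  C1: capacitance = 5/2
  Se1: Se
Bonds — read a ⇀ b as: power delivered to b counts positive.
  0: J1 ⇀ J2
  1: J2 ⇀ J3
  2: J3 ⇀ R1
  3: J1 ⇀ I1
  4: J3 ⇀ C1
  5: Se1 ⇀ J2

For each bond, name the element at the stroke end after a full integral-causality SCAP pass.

bond 5 |J2  (Se1 fixes effort; stroke away)
bond 3 |I1  (prefer integral on I1)
bond 0 |J1  (J1 flow already set via bond 3)
bond 1 |J2  (common-f at J2 fixed by 0)
bond 2 |J3  (1-jn J3 has f-setter on 1)
bond 4 |J3  (common-f at J3 fixed by 1)

β0 |J1
β1 |J2
β2 |J3
β3 |I1
β4 |J3
β5 |J2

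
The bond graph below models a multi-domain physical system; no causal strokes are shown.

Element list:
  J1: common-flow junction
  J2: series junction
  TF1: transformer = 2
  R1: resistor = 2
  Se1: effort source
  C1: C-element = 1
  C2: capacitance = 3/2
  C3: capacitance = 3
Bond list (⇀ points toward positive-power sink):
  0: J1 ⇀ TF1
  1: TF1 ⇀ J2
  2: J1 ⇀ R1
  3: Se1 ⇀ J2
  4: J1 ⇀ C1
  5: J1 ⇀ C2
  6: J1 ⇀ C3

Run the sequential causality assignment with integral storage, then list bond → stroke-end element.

bond 3 stroke→J2  (Se1: effort source, stroke at far end)
bond 1 stroke→TF1  (only one flow-in slot at J2)
bond 0 stroke→J1  (TF1 one-in-one-out from 1)
bond 4 stroke→J1  (C1 outputs effort q/C1)
bond 5 stroke→J1  (C2 integral (e out))
bond 6 stroke→J1  (C3 integral (e out))
bond 2 stroke→R1  (only one flow-in slot at J1)

#0 stroke→J1
#1 stroke→TF1
#2 stroke→R1
#3 stroke→J2
#4 stroke→J1
#5 stroke→J1
#6 stroke→J1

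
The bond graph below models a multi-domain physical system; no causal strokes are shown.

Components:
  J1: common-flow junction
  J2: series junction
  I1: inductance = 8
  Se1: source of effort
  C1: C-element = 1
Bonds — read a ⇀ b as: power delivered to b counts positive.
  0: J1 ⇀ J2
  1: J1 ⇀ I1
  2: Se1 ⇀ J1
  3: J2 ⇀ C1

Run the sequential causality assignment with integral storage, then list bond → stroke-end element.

#0 stroke at J1
#1 stroke at I1
#2 stroke at J1
#3 stroke at J2

bond 2 stroke→J1  (source Se1 imposes e)
bond 1 stroke→I1  (I1 outputs flow p/I1)
bond 0 stroke→J1  (J1: bond 1 brought flow, rest push out)
bond 3 stroke→J2  (1-jn J2 has f-setter on 0)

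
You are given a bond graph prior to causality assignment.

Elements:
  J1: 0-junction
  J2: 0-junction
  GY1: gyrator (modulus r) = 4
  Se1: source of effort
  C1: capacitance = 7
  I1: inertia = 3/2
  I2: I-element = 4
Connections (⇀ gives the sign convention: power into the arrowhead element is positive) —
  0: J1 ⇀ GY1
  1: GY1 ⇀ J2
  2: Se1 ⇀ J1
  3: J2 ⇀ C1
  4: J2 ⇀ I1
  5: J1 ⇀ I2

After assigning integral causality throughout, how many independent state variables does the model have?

#2 stroke at J1  (Se1: effort source, stroke at far end)
#0 stroke at GY1  (J1: bond 2 brought effort, rest push out)
#5 stroke at I2  (0-jn J1 has e-setter on 2)
#1 stroke at GY1  (through GY1, causality inverts; strokes same side of GY1)
#3 stroke at J2  (C1 outputs effort q/C1)
#4 stroke at I1  (common-e at J2 fixed by 3)

3  (C1, I1, I2 all integral)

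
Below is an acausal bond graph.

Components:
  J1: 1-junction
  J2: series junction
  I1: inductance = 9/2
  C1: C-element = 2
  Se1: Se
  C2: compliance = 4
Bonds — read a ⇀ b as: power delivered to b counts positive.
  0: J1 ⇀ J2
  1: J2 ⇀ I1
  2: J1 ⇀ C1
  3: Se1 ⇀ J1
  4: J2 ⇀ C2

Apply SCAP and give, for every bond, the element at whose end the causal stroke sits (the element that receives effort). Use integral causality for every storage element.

b0 stroke at J2
b1 stroke at I1
b2 stroke at J1
b3 stroke at J1
b4 stroke at J2

#3 |J1  (Se1 fixes effort; stroke away)
#1 |I1  (prefer integral on I1)
#0 |J2  (1-jn J2 has f-setter on 1)
#4 |J2  (1-jn J2 has f-setter on 1)
#2 |J1  (J1: bond 0 brought flow, rest push out)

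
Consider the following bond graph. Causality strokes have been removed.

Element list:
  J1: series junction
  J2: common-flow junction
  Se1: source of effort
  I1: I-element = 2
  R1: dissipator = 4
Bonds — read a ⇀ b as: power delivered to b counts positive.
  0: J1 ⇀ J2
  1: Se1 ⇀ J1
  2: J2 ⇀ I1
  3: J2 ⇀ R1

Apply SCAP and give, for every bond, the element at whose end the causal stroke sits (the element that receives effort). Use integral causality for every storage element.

β1 →J1  (Se1 (Se) sets effort on bond)
β0 →J2  (J1: last free bond brings flow in)
β2 →I1  (prefer integral on I1)
β3 →J2  (common-f at J2 fixed by 2)

bond 0 stroke at J2
bond 1 stroke at J1
bond 2 stroke at I1
bond 3 stroke at J2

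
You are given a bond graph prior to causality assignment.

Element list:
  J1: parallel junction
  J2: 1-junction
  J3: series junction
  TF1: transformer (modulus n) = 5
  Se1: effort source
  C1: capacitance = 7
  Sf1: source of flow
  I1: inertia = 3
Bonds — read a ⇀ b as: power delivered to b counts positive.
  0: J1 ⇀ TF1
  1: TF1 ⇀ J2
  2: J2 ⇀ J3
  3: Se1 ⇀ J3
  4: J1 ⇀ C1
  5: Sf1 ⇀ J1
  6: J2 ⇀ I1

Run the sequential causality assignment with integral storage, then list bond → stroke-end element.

#0 |TF1
#1 |J2
#2 |J2
#3 |J3
#4 |J1
#5 |Sf1
#6 |I1

β3 stroke at J3  (Se1: effort source, stroke at far end)
β5 stroke at Sf1  (Sf1 fixes flow; stroke at Sf1)
β2 stroke at J2  (J3 needs exactly one f-in)
β4 stroke at J1  (C1 integral (e out))
β0 stroke at TF1  (common-e at J1 fixed by 4)
β1 stroke at J2  (through TF1, causality passes straight; one stroke at TF1)
β6 stroke at I1  (only one flow-in slot at J2)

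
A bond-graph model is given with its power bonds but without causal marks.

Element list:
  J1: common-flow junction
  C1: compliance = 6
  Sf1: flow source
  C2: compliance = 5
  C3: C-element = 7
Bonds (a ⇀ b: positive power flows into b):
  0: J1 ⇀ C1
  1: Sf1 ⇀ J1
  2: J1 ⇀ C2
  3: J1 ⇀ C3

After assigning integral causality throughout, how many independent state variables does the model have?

3  (C1, C2, C3 all integral)

bond 1 |Sf1  (source Sf1 imposes f)
bond 0 |J1  (common-f at J1 fixed by 1)
bond 2 |J1  (J1: bond 1 brought flow, rest push out)
bond 3 |J1  (1-jn J1 has f-setter on 1)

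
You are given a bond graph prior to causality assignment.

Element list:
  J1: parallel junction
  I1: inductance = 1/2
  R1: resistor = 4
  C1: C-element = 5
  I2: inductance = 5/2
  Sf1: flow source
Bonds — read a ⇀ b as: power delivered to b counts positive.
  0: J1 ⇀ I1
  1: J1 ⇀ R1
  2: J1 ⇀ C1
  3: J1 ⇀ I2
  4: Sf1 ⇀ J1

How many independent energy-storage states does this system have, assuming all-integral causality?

b4 →Sf1  (Sf1 fixes flow; stroke at Sf1)
b0 →I1  (I1 integral (f out))
b2 →J1  (prefer integral on C1)
b1 →R1  (J1 effort already set via bond 2)
b3 →I2  (J1: bond 2 brought effort, rest push out)

3  (C1, I1, I2 all integral)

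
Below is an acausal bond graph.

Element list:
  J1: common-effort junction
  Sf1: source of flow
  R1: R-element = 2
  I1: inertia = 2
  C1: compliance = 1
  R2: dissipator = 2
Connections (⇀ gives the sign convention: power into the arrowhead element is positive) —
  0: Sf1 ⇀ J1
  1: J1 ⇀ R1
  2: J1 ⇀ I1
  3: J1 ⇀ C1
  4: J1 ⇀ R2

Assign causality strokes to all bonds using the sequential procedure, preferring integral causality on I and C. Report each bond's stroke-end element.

β0 |Sf1  (Sf1: flow source, stroke at near end)
β2 |I1  (prefer integral on I1)
β3 |J1  (C1 integral (e out))
β1 |R1  (common-e at J1 fixed by 3)
β4 |R2  (J1 effort already set via bond 3)

b0 |Sf1
b1 |R1
b2 |I1
b3 |J1
b4 |R2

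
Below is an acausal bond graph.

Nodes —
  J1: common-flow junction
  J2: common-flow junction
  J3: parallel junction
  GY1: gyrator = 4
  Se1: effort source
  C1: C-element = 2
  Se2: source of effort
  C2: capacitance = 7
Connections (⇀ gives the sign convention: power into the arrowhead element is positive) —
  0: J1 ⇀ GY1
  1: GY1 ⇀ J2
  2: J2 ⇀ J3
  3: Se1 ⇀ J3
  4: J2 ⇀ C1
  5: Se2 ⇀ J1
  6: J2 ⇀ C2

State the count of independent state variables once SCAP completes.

b3 stroke→J3  (Se1 fixes effort; stroke away)
b5 stroke→J1  (Se2 (Se) sets effort on bond)
b0 stroke→GY1  (only one flow-in slot at J1)
b2 stroke→J2  (0-jn J3 has e-setter on 3)
b1 stroke→GY1  (GY1 both-in/both-out from 0)
b4 stroke→J2  (common-f at J2 fixed by 1)
b6 stroke→J2  (J2 flow already set via bond 1)

2  (C1, C2 all integral)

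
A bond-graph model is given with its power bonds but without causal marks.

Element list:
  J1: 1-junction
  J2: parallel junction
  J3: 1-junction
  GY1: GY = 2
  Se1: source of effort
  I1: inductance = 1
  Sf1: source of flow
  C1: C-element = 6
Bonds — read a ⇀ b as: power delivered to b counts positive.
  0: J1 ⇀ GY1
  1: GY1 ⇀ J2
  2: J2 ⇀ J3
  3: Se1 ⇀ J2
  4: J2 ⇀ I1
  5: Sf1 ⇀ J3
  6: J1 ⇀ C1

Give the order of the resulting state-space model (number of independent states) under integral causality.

2  (C1, I1 all integral)

bond 3 |J2  (Se1 (Se) sets effort on bond)
bond 5 |Sf1  (Sf1 (Sf) sets flow on bond)
bond 1 |GY1  (common-e at J2 fixed by 3)
bond 2 |J3  (J2 effort already set via bond 3)
bond 4 |I1  (0-jn J2 has e-setter on 3)
bond 0 |GY1  (GY GY1: same side as bond 1)
bond 6 |J1  (J1: bond 0 brought flow, rest push out)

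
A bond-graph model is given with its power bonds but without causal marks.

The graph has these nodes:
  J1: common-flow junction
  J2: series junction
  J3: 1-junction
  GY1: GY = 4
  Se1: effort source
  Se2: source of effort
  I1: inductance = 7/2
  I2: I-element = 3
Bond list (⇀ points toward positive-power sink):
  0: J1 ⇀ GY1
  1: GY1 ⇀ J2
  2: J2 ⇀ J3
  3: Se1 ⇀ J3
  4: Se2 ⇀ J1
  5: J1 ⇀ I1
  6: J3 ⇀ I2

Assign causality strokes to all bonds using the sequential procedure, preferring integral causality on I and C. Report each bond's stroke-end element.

b3 stroke at J3  (Se1: effort source, stroke at far end)
b4 stroke at J1  (source Se2 imposes e)
b5 stroke at I1  (I1 integral (f out))
b0 stroke at J1  (common-f at J1 fixed by 5)
b1 stroke at J2  (GY GY1: same side as bond 0)
b2 stroke at J3  (only one flow-in slot at J2)
b6 stroke at I2  (J3 needs exactly one f-in)

β0 →J1
β1 →J2
β2 →J3
β3 →J3
β4 →J1
β5 →I1
β6 →I2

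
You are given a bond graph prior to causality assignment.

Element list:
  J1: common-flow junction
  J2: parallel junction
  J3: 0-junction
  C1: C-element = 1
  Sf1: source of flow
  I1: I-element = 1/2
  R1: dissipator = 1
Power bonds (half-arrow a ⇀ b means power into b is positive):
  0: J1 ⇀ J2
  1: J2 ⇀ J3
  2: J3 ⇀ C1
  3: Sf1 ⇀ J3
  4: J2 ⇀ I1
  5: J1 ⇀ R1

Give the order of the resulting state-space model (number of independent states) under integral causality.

#3 stroke at Sf1  (source Sf1 imposes f)
#2 stroke at J3  (prefer integral on C1)
#1 stroke at J2  (J3 effort already set via bond 2)
#0 stroke at J1  (0-jn J2 has e-setter on 1)
#4 stroke at I1  (J2 effort already set via bond 1)
#5 stroke at R1  (J1 needs exactly one f-in)

2  (C1, I1 all integral)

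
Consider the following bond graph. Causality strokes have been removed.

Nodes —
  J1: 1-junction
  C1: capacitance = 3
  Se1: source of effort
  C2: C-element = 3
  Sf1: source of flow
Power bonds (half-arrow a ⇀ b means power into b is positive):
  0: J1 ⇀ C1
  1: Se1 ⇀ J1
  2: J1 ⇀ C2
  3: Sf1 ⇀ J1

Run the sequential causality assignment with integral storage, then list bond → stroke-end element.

β1 stroke at J1  (Se1 fixes effort; stroke away)
β3 stroke at Sf1  (Sf1: flow source, stroke at near end)
β0 stroke at J1  (J1 flow already set via bond 3)
β2 stroke at J1  (1-jn J1 has f-setter on 3)

b0 |J1
b1 |J1
b2 |J1
b3 |Sf1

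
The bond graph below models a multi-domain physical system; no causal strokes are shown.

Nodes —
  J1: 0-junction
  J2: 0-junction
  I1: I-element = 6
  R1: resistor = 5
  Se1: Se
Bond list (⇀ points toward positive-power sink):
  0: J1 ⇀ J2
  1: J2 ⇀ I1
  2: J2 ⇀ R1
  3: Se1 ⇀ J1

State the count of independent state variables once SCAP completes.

β3 →J1  (Se1: effort source, stroke at far end)
β0 →J2  (0-jn J1 has e-setter on 3)
β1 →I1  (J2: bond 0 brought effort, rest push out)
β2 →R1  (0-jn J2 has e-setter on 0)

1  (I1 all integral)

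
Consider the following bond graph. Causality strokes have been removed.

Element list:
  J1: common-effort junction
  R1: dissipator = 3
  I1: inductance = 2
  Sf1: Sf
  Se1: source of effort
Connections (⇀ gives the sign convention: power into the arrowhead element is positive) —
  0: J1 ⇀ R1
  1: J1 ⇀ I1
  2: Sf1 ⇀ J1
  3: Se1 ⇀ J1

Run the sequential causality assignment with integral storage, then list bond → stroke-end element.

bond 0 stroke at R1
bond 1 stroke at I1
bond 2 stroke at Sf1
bond 3 stroke at J1

#2 →Sf1  (Sf1 fixes flow; stroke at Sf1)
#3 →J1  (source Se1 imposes e)
#0 →R1  (common-e at J1 fixed by 3)
#1 →I1  (J1: bond 3 brought effort, rest push out)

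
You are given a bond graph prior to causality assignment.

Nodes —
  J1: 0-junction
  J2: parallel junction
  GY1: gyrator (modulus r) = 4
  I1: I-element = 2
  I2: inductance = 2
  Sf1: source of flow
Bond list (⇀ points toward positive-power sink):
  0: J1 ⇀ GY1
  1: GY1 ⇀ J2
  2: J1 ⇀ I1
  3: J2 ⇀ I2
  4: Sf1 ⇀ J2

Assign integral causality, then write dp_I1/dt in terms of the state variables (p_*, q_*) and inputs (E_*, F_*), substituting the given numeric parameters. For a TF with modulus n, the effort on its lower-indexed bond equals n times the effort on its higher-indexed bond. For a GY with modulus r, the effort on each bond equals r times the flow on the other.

dp_I1/dt = -4*F_Sf1 + 2*p_I2

#4 stroke→Sf1  (Sf1 fixes flow; stroke at Sf1)
#2 stroke→I1  (prefer integral on I1)
#0 stroke→J1  (J1: last free bond brings effort in)
#1 stroke→J2  (GY1 both-in/both-out from 0)
#3 stroke→I2  (J2 effort already set via bond 1)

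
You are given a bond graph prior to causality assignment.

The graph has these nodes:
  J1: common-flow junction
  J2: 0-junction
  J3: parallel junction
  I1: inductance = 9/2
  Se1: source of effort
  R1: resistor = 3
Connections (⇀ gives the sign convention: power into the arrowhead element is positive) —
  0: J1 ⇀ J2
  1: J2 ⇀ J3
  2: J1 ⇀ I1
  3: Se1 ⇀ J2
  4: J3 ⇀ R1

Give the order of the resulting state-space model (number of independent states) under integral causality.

1  (I1 all integral)

bond 3 →J2  (source Se1 imposes e)
bond 0 →J1  (0-jn J2 has e-setter on 3)
bond 1 →J3  (J2 effort already set via bond 3)
bond 4 →R1  (0-jn J3 has e-setter on 1)
bond 2 →I1  (only one flow-in slot at J1)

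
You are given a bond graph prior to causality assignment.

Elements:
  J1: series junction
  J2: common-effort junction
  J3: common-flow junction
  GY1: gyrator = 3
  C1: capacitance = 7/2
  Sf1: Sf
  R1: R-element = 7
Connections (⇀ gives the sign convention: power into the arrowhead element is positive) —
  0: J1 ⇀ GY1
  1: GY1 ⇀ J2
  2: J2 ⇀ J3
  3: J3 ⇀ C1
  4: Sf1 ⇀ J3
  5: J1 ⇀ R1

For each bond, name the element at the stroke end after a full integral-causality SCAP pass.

bond 0 |J1
bond 1 |J2
bond 2 |J3
bond 3 |J3
bond 4 |Sf1
bond 5 |R1

#4 stroke→Sf1  (Sf1: flow source, stroke at near end)
#2 stroke→J3  (common-f at J3 fixed by 4)
#3 stroke→J3  (1-jn J3 has f-setter on 4)
#1 stroke→J2  (J2 needs exactly one e-in)
#0 stroke→J1  (GY1: gyrator matches bond 1)
#5 stroke→R1  (only one flow-in slot at J1)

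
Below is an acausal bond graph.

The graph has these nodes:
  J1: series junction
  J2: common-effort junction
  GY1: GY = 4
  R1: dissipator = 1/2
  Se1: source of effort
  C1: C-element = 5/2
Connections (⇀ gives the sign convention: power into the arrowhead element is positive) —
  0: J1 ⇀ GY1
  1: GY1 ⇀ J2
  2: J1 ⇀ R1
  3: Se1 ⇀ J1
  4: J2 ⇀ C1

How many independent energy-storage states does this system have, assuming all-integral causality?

β3 |J1  (Se1: effort source, stroke at far end)
β4 |J2  (prefer integral on C1)
β1 |GY1  (J2: bond 4 brought effort, rest push out)
β0 |GY1  (GY GY1: same side as bond 1)
β2 |J1  (common-f at J1 fixed by 0)

1  (C1 all integral)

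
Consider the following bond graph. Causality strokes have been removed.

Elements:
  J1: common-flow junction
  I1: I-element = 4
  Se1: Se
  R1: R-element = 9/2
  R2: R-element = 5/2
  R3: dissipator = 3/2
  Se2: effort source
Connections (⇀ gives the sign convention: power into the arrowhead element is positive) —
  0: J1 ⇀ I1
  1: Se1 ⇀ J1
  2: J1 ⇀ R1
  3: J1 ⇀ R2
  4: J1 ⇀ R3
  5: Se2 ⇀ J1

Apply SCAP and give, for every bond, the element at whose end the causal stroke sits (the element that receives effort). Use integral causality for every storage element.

b1 →J1  (Se1 (Se) sets effort on bond)
b5 →J1  (Se2 (Se) sets effort on bond)
b0 →I1  (I1 integral (f out))
b2 →J1  (1-jn J1 has f-setter on 0)
b3 →J1  (1-jn J1 has f-setter on 0)
b4 →J1  (1-jn J1 has f-setter on 0)

β0 |I1
β1 |J1
β2 |J1
β3 |J1
β4 |J1
β5 |J1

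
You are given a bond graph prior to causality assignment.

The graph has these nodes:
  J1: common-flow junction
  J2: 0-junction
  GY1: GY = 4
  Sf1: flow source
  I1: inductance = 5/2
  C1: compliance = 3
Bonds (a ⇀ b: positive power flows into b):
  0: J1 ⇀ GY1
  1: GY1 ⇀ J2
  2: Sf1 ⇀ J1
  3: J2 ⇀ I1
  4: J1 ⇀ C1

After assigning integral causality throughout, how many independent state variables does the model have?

bond 2 stroke at Sf1  (Sf1: flow source, stroke at near end)
bond 0 stroke at J1  (common-f at J1 fixed by 2)
bond 4 stroke at J1  (1-jn J1 has f-setter on 2)
bond 1 stroke at J2  (GY1: gyrator matches bond 0)
bond 3 stroke at I1  (J2 effort already set via bond 1)

2  (C1, I1 all integral)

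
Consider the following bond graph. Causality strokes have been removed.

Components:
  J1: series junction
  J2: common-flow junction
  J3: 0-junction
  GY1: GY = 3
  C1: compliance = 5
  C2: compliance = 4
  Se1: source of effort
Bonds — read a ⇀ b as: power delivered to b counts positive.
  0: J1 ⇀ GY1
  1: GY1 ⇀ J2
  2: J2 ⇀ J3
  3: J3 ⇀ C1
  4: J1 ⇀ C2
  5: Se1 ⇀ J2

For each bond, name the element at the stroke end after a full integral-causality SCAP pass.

β5 →J2  (Se1 fixes effort; stroke away)
β3 →J3  (prefer integral on C1)
β2 →J2  (common-e at J3 fixed by 3)
β1 →GY1  (J2 needs exactly one f-in)
β0 →GY1  (through GY1, causality inverts; strokes same side of GY1)
β4 →J1  (1-jn J1 has f-setter on 0)

#0 stroke→GY1
#1 stroke→GY1
#2 stroke→J2
#3 stroke→J3
#4 stroke→J1
#5 stroke→J2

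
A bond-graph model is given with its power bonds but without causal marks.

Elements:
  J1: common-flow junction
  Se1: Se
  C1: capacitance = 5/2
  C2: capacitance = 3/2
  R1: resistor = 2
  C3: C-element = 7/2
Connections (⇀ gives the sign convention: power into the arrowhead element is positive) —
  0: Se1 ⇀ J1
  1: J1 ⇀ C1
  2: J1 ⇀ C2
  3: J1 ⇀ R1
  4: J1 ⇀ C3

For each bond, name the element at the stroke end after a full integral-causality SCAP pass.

β0 →J1
β1 →J1
β2 →J1
β3 →R1
β4 →J1

bond 0 stroke at J1  (Se1 (Se) sets effort on bond)
bond 1 stroke at J1  (C1 integral (e out))
bond 2 stroke at J1  (C2 integral (e out))
bond 4 stroke at J1  (C3 integral (e out))
bond 3 stroke at R1  (J1 needs exactly one f-in)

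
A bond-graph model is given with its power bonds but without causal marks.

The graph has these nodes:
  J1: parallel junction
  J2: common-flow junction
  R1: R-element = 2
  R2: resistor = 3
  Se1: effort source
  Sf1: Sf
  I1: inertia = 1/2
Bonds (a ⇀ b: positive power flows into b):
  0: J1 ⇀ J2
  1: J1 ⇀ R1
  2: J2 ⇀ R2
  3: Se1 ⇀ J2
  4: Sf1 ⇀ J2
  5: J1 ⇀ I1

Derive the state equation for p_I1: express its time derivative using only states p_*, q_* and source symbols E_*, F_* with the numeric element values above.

#3 |J2  (Se1 (Se) sets effort on bond)
#4 |Sf1  (source Sf1 imposes f)
#0 |J2  (J2 flow already set via bond 4)
#2 |J2  (common-f at J2 fixed by 4)
#5 |I1  (I1 integral (f out))
#1 |J1  (closing 0-jn rule on J1)

dp_I1/dt = -2*F_Sf1 - 4*p_I1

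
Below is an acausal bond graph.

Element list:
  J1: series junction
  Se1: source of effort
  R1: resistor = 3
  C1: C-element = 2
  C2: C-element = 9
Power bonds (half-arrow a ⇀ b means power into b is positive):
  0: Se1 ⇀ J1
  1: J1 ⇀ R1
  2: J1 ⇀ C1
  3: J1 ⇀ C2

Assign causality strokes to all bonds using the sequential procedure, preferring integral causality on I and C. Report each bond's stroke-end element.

bond 0 |J1  (Se1 (Se) sets effort on bond)
bond 2 |J1  (C1 integral (e out))
bond 3 |J1  (prefer integral on C2)
bond 1 |R1  (only one flow-in slot at J1)

bond 0 |J1
bond 1 |R1
bond 2 |J1
bond 3 |J1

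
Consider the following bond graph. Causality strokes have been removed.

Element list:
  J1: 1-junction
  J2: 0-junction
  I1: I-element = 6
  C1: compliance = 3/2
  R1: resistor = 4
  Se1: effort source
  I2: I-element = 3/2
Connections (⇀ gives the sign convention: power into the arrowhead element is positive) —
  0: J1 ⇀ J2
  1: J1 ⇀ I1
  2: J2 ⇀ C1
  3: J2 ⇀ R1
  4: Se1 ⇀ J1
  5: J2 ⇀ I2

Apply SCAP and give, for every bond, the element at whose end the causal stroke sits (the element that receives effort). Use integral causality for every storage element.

b0 stroke→J1
b1 stroke→I1
b2 stroke→J2
b3 stroke→R1
b4 stroke→J1
b5 stroke→I2

b4 stroke at J1  (source Se1 imposes e)
b1 stroke at I1  (prefer integral on I1)
b0 stroke at J1  (1-jn J1 has f-setter on 1)
b2 stroke at J2  (C1 integral (e out))
b3 stroke at R1  (common-e at J2 fixed by 2)
b5 stroke at I2  (J2 effort already set via bond 2)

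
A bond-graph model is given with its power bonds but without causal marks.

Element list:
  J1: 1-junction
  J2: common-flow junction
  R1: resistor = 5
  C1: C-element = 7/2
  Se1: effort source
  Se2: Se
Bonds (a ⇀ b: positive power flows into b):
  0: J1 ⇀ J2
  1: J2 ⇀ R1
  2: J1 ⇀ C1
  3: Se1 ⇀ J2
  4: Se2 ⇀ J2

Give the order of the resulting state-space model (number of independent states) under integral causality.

1  (C1 all integral)

β3 stroke→J2  (Se1 (Se) sets effort on bond)
β4 stroke→J2  (Se2: effort source, stroke at far end)
β2 stroke→J1  (C1 integral (e out))
β0 stroke→J2  (J1 needs exactly one f-in)
β1 stroke→R1  (J2 needs exactly one f-in)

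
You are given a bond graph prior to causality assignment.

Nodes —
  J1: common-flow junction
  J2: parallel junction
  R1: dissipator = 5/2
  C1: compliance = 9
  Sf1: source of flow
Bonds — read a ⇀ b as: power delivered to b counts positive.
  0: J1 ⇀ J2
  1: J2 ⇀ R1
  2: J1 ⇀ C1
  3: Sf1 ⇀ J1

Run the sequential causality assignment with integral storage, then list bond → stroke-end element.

bond 3 stroke→Sf1  (Sf1 (Sf) sets flow on bond)
bond 0 stroke→J1  (1-jn J1 has f-setter on 3)
bond 2 stroke→J1  (J1: bond 3 brought flow, rest push out)
bond 1 stroke→J2  (J2: last free bond brings effort in)

#0 →J1
#1 →J2
#2 →J1
#3 →Sf1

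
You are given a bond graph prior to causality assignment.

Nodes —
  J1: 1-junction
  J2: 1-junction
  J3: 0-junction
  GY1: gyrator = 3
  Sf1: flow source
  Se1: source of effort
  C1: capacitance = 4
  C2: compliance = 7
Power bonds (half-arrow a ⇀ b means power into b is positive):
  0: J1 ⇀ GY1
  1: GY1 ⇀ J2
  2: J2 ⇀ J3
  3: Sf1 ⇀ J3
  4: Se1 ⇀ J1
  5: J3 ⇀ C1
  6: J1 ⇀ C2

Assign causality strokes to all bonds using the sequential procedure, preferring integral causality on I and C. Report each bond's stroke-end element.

bond 0 →GY1
bond 1 →GY1
bond 2 →J2
bond 3 →Sf1
bond 4 →J1
bond 5 →J3
bond 6 →J1

bond 3 →Sf1  (source Sf1 imposes f)
bond 4 →J1  (Se1 fixes effort; stroke away)
bond 5 →J3  (C1 integral (e out))
bond 2 →J2  (J3: bond 5 brought effort, rest push out)
bond 1 →GY1  (J2 needs exactly one f-in)
bond 0 →GY1  (GY1 both-in/both-out from 1)
bond 6 →J1  (1-jn J1 has f-setter on 0)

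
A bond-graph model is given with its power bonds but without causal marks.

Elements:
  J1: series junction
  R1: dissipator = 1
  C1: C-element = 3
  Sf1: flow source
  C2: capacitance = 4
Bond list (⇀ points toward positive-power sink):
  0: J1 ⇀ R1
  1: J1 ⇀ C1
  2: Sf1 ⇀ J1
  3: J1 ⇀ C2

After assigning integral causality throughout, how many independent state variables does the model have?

b2 |Sf1  (Sf1 (Sf) sets flow on bond)
b0 |J1  (J1: bond 2 brought flow, rest push out)
b1 |J1  (common-f at J1 fixed by 2)
b3 |J1  (common-f at J1 fixed by 2)

2  (C1, C2 all integral)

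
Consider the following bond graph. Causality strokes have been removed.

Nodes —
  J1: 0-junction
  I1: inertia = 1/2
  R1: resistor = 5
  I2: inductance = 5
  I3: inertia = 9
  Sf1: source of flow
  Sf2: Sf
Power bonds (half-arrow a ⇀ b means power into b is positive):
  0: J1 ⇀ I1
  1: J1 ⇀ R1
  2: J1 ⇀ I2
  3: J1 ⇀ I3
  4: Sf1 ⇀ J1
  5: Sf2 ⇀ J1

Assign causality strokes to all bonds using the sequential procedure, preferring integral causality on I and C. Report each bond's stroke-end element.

β0 |I1
β1 |J1
β2 |I2
β3 |I3
β4 |Sf1
β5 |Sf2

b4 stroke at Sf1  (Sf1 fixes flow; stroke at Sf1)
b5 stroke at Sf2  (Sf2: flow source, stroke at near end)
b0 stroke at I1  (prefer integral on I1)
b2 stroke at I2  (I2: I, integral causality)
b3 stroke at I3  (prefer integral on I3)
b1 stroke at J1  (closing 0-jn rule on J1)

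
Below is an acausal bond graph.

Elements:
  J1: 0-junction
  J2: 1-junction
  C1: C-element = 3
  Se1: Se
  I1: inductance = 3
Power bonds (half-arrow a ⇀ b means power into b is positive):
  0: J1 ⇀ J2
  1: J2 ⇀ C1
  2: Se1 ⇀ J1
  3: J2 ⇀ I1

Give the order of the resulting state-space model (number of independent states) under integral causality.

β2 |J1  (Se1 (Se) sets effort on bond)
β0 |J2  (common-e at J1 fixed by 2)
β1 |J2  (C1: C, integral causality)
β3 |I1  (J2: last free bond brings flow in)

2  (C1, I1 all integral)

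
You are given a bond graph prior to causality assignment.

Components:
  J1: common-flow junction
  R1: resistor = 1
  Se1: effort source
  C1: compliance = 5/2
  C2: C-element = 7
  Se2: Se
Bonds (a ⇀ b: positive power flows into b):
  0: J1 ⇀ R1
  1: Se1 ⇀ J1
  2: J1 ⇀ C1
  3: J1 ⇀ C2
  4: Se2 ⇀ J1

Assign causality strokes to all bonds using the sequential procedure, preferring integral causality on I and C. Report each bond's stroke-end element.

b1 |J1  (source Se1 imposes e)
b4 |J1  (Se2: effort source, stroke at far end)
b2 |J1  (C1 integral (e out))
b3 |J1  (C2 integral (e out))
b0 |R1  (J1: last free bond brings flow in)

b0 stroke→R1
b1 stroke→J1
b2 stroke→J1
b3 stroke→J1
b4 stroke→J1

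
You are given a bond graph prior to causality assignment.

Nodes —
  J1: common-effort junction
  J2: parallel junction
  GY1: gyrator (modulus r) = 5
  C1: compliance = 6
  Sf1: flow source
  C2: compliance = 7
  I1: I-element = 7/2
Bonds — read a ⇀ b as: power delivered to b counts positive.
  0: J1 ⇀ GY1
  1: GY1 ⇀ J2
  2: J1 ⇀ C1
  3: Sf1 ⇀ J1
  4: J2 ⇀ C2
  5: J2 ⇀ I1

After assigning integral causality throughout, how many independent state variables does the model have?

3  (C1, C2, I1 all integral)

β3 stroke→Sf1  (source Sf1 imposes f)
β2 stroke→J1  (C1: C, integral causality)
β0 stroke→GY1  (0-jn J1 has e-setter on 2)
β1 stroke→GY1  (GY1 both-in/both-out from 0)
β4 stroke→J2  (C2 outputs effort q/C2)
β5 stroke→I1  (J2 effort already set via bond 4)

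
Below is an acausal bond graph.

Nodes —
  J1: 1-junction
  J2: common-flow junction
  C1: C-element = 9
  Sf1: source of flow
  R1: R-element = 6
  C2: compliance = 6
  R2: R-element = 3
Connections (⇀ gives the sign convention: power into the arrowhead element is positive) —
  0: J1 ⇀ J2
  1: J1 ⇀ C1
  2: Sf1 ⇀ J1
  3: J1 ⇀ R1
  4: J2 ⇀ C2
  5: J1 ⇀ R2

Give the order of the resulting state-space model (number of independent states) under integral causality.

2  (C1, C2 all integral)

β2 stroke at Sf1  (source Sf1 imposes f)
β0 stroke at J1  (common-f at J1 fixed by 2)
β1 stroke at J1  (common-f at J1 fixed by 2)
β3 stroke at J1  (J1: bond 2 brought flow, rest push out)
β5 stroke at J1  (1-jn J1 has f-setter on 2)
β4 stroke at J2  (J2 flow already set via bond 0)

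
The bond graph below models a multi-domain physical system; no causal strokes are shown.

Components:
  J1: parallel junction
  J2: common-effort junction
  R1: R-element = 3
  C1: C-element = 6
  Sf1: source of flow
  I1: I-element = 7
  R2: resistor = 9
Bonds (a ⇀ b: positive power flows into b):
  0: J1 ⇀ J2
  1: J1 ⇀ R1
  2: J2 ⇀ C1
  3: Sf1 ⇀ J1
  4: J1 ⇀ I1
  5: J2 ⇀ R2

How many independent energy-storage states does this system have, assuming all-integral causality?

#3 →Sf1  (Sf1: flow source, stroke at near end)
#2 →J2  (prefer integral on C1)
#0 →J1  (J2 effort already set via bond 2)
#5 →R2  (J2 effort already set via bond 2)
#1 →R1  (J1 effort already set via bond 0)
#4 →I1  (0-jn J1 has e-setter on 0)

2  (C1, I1 all integral)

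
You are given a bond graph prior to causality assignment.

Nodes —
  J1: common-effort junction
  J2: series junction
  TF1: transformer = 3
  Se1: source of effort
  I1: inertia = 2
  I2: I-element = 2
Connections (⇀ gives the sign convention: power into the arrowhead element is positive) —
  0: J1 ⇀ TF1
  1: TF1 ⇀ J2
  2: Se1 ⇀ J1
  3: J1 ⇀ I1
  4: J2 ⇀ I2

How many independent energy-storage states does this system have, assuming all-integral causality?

2  (I1, I2 all integral)

bond 2 stroke at J1  (source Se1 imposes e)
bond 0 stroke at TF1  (0-jn J1 has e-setter on 2)
bond 3 stroke at I1  (J1 effort already set via bond 2)
bond 1 stroke at J2  (TF1: transformer flips bond 0)
bond 4 stroke at I2  (J2 needs exactly one f-in)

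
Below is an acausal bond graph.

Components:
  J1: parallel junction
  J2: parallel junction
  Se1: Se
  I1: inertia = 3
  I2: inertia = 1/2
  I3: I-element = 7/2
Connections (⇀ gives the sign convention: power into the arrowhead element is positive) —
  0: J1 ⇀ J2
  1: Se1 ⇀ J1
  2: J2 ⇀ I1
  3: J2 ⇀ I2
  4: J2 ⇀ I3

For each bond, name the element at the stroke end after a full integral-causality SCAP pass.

#0 →J2
#1 →J1
#2 →I1
#3 →I2
#4 →I3

b1 →J1  (source Se1 imposes e)
b0 →J2  (common-e at J1 fixed by 1)
b2 →I1  (J2: bond 0 brought effort, rest push out)
b3 →I2  (common-e at J2 fixed by 0)
b4 →I3  (J2 effort already set via bond 0)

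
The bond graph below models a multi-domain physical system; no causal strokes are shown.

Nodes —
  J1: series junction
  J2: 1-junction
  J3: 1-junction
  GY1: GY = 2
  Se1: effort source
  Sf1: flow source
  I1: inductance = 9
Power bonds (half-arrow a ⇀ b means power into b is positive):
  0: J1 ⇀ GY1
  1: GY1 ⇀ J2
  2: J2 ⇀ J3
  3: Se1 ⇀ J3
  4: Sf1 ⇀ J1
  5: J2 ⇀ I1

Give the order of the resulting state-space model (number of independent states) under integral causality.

1  (I1 all integral)

β3 |J3  (Se1: effort source, stroke at far end)
β4 |Sf1  (Sf1 fixes flow; stroke at Sf1)
β0 |J1  (common-f at J1 fixed by 4)
β2 |J2  (closing 1-jn rule on J3)
β1 |J2  (through GY1, causality inverts; strokes same side of GY1)
β5 |I1  (J2: last free bond brings flow in)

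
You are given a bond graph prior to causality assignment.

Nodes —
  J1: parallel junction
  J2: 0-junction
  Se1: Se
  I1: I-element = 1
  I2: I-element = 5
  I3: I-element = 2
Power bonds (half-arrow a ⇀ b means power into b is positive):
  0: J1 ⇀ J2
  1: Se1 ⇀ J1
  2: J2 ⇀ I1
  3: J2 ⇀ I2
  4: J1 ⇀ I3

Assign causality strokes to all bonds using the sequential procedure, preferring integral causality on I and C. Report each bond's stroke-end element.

bond 0 →J2
bond 1 →J1
bond 2 →I1
bond 3 →I2
bond 4 →I3

#1 stroke→J1  (Se1: effort source, stroke at far end)
#0 stroke→J2  (J1 effort already set via bond 1)
#4 stroke→I3  (common-e at J1 fixed by 1)
#2 stroke→I1  (0-jn J2 has e-setter on 0)
#3 stroke→I2  (0-jn J2 has e-setter on 0)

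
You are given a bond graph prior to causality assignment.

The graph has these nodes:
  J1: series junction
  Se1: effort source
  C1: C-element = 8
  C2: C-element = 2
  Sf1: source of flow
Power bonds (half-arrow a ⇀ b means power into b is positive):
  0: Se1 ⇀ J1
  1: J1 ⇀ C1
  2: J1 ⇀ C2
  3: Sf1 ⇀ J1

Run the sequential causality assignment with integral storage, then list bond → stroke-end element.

b0 →J1
b1 →J1
b2 →J1
b3 →Sf1

β0 →J1  (source Se1 imposes e)
β3 →Sf1  (Sf1 fixes flow; stroke at Sf1)
β1 →J1  (J1: bond 3 brought flow, rest push out)
β2 →J1  (1-jn J1 has f-setter on 3)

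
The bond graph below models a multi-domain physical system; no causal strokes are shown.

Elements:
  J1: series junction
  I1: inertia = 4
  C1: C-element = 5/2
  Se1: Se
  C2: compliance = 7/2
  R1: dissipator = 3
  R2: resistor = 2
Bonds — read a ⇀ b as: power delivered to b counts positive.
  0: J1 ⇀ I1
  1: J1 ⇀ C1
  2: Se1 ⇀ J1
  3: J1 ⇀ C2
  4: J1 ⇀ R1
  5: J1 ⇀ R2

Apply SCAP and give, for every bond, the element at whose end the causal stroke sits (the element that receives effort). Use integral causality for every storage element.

b2 stroke at J1  (source Se1 imposes e)
b0 stroke at I1  (prefer integral on I1)
b1 stroke at J1  (1-jn J1 has f-setter on 0)
b3 stroke at J1  (1-jn J1 has f-setter on 0)
b4 stroke at J1  (J1: bond 0 brought flow, rest push out)
b5 stroke at J1  (common-f at J1 fixed by 0)

β0 →I1
β1 →J1
β2 →J1
β3 →J1
β4 →J1
β5 →J1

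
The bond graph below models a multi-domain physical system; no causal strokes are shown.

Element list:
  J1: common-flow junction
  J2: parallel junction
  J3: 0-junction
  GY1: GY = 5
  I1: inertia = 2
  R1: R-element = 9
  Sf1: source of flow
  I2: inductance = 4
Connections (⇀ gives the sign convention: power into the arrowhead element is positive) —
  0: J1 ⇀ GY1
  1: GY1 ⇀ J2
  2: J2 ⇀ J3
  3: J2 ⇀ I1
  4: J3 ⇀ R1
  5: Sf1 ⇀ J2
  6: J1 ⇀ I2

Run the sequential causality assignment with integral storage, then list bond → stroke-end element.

#0 stroke→J1
#1 stroke→J2
#2 stroke→J3
#3 stroke→I1
#4 stroke→R1
#5 stroke→Sf1
#6 stroke→I2

β5 stroke→Sf1  (Sf1 (Sf) sets flow on bond)
β3 stroke→I1  (I1: I, integral causality)
β6 stroke→I2  (I2 integral (f out))
β0 stroke→J1  (common-f at J1 fixed by 6)
β1 stroke→J2  (GY1 both-in/both-out from 0)
β2 stroke→J3  (J2 effort already set via bond 1)
β4 stroke→R1  (J3 effort already set via bond 2)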